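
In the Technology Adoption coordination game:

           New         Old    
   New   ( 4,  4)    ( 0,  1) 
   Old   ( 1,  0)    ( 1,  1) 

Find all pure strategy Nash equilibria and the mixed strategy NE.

Pure NE: (New, New) and (Old, Old); Mixed NE: p = 0.25, q = 0.25

Work:
Check pure NE:
(New, New): (4, 4) - no unilateral deviation beneficial
(Old, Old): (1, 1) - no unilateral deviation beneficial
Mixed NE: P1 plays New with p = 0.25, P2 plays New with q = 0.25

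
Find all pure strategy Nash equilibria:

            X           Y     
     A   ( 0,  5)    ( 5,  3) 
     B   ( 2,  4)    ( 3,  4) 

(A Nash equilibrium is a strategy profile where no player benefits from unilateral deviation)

Nash equilibrium: (B, X)

Work:
Best responses:
  P1 vs X: payoffs [0, 2] → best response B (payoff 2)
  P1 vs Y: payoffs [5, 3] → best response A (payoff 5)
  P2 vs A: payoffs [5, 3] → best response X (payoff 5)
  P2 vs B: payoffs [4, 4] → best response X/Y (payoff 4)
Mutual best responses: (B,X) → Nash equilibria.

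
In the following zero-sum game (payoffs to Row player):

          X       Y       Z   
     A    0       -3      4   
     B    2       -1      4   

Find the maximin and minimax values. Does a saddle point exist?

Maximin = -1, Minimax = -1, Saddle: True

Work:
Row minimums: [-3, -1] → maximin = -1
Column maximums: [2, -1, 4] → minimax = -1
Saddle point exists! Game value = -1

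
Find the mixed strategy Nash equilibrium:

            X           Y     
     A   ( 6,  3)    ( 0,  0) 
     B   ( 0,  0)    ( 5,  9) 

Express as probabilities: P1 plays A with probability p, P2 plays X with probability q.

p = 0.75, q = 0.4545

Work:
Find probabilities that make opponent indifferent:
P2 chooses q to make P1 indifferent between A and B
P1 chooses p to make P2 indifferent between X and Y
Mixed NE: P1 plays (A: 0.75, B: 0.25), P2 plays (X: 0.4545, Y: 0.5455)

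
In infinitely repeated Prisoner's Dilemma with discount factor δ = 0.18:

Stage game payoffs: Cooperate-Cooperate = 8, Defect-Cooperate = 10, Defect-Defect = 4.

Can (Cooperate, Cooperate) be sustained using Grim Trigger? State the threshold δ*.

δ* = 0.3333; since δ = 0.18 < 0.3333, cooperation cannot be sustained

Work:
For Grim Trigger:
Cooperate forever: 8/(1-δ)
Defect then punished: 10 + 4·δ/(1-δ)
Need: 8/(1-δ) ≥ 10 + 4·δ/(1-δ)
Solving: δ ≥ (T-R)/(T-P) = (10-8)/(10-4) = 0.3333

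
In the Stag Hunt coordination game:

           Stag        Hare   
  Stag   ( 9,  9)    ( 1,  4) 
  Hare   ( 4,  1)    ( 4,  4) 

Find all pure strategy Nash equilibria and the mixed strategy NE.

Pure NE: (Stag, Stag) and (Hare, Hare); Mixed NE: p = 0.375, q = 0.375

Work:
Check pure NE:
(Stag, Stag): (9, 9) - no unilateral deviation beneficial
(Hare, Hare): (4, 4) - no unilateral deviation beneficial
Mixed NE: P1 plays Stag with p = 0.375, P2 plays Stag with q = 0.375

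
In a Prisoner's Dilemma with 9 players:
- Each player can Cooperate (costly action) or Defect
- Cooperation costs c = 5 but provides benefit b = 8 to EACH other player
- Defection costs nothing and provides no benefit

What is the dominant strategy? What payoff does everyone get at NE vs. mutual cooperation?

Dominant: Defect; NE payoff = 0; Coop payoff = 59

Work:
Defect dominates (saves cost c = 5, benefit to others is external)
NE: All defect → everyone gets 0
If all cooperate: each receives (8)×8 - 5 = 59
Social dilemma: 59 > 0 but NE gives 0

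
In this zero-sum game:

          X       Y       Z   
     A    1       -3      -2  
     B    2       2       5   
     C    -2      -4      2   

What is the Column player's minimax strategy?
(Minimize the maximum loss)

Column should play X or Y (all achieve the minimum), value = 2

Work:
Column player minimizes Row's maximum payoff:
Column X: max payoff to Row = 2
Column Y: max payoff to Row = 2
Column Z: max payoff to Row = 5
Minimum is 2, achieved by columns X, Y (tied).
Each of X or Y is a minimax strategy.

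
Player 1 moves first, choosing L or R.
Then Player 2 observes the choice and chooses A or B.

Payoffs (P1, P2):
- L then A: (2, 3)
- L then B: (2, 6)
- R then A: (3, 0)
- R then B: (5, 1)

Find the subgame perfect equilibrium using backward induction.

P1 plays R, P2 plays B after L and B after R; Payoff (5, 1)

Work:
Backward induction:
After L: P2 chooses B → P1 gets 2
After R: P2 chooses B → P1 gets 5
P1 chooses R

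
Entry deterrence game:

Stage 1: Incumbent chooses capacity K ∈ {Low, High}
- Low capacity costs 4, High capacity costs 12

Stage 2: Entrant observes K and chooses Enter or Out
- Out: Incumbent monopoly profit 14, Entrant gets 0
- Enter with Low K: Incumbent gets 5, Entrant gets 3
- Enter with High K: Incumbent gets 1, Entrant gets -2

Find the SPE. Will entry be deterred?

SPE: (High, Enter|Low, Out|High); Entry deterred. Incumbent net profit = 2

Work:
After Low K: Entrant enters (3 > 0)
After High K: Entrant stays out (-2 < 0)
Incumbent: Low → 5−4=1, High → 14−12=2
Incumbent chooses High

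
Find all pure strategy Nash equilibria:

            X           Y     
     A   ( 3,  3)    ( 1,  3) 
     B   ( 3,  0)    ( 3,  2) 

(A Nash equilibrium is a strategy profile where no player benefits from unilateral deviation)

Nash equilibrium: (A, X), (B, Y)

Work:
Best responses:
  P1 vs X: payoffs [3, 3] → best response A/B (payoff 3)
  P1 vs Y: payoffs [1, 3] → best response B (payoff 3)
  P2 vs A: payoffs [3, 3] → best response X/Y (payoff 3)
  P2 vs B: payoffs [0, 2] → best response Y (payoff 2)
Mutual best responses: (A,X), (B,Y) → Nash equilibria.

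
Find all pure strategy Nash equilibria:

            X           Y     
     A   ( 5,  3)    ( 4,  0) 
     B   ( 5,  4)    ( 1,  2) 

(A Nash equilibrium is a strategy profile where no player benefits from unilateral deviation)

Nash equilibrium: (A, X), (B, X)

Work:
Best responses:
  P1 vs X: payoffs [5, 5] → best response A/B (payoff 5)
  P1 vs Y: payoffs [4, 1] → best response A (payoff 4)
  P2 vs A: payoffs [3, 0] → best response X (payoff 3)
  P2 vs B: payoffs [4, 2] → best response X (payoff 4)
Mutual best responses: (A,X), (B,X) → Nash equilibria.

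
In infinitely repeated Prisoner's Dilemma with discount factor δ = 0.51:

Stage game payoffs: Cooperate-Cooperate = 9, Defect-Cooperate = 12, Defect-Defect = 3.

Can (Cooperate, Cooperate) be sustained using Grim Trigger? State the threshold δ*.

δ* = 0.3333; since δ = 0.51 ≥ 0.3333, cooperation can be sustained

Work:
For Grim Trigger:
Cooperate forever: 9/(1-δ)
Defect then punished: 12 + 3·δ/(1-δ)
Need: 9/(1-δ) ≥ 12 + 3·δ/(1-δ)
Solving: δ ≥ (T-R)/(T-P) = (12-9)/(12-3) = 0.3333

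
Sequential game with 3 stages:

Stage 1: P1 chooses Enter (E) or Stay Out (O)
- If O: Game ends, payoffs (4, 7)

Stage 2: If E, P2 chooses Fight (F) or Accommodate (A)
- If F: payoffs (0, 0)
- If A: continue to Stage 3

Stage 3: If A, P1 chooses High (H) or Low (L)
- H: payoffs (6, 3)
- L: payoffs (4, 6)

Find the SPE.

SPE: (E, A, H); Outcome (6, 3)

Work:
Stage 3: P1 chooses H (6 vs 4)
Stage 2: P2: F->0, A->3 (anticipating H). Choose A
Stage 1: P1: O->4, E->6 (anticipating A, H). Choose E
SPE path: E -> A -> H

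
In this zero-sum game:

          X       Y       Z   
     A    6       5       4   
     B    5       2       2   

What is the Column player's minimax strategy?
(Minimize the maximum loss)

Column should play Z, value = 4

Work:
Column player minimizes Row's maximum payoff:
Column X: max payoff to Row = 6
Column Y: max payoff to Row = 5
Column Z: max payoff to Row = 4
Minimum is 4, achieved by column Z.
Minimax strategy: Z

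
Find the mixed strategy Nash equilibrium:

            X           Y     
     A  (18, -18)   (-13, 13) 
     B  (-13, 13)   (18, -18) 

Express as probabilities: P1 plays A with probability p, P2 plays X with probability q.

p = 0.5, q = 0.5

Work:
Find probabilities that make opponent indifferent:
P2 chooses q to make P1 indifferent between A and B
P1 chooses p to make P2 indifferent between X and Y
Mixed NE: P1 plays (A: 0.5, B: 0.5), P2 plays (X: 0.5, Y: 0.5)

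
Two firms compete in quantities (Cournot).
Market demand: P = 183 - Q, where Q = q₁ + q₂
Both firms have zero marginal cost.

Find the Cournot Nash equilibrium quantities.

q₁* = q₂* = 61.0; P* = 61.0

Work:
Profit: π_i = P·q_i = (a - q_i - q_j)·q_i
FOC: ∂π_i/∂q_i = a - 2q_i - q_j = 0
Reaction function: q_i = (183 - q_j)/2
Symmetry: q* = 183/3 = 61.0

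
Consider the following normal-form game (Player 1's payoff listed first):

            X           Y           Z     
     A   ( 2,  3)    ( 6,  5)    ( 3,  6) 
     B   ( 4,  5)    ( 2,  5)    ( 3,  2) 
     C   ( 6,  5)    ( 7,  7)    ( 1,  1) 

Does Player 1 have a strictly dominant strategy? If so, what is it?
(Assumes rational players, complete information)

No strictly dominant strategy exists for Player 1

Work:
A strategy strictly dominates another if it gives a strictly higher payoff against every opponent action. Compare each pair of P1's strategies column-by-column:
  A vs B: [2 vs 4, 6 vs 2, 3 vs 3] → A does not strictly dominate B (column X: 2 ≤ 4)
  A vs C: [2 vs 6, 6 vs 7, 3 vs 1] → A does not strictly dominate C (column X: 2 ≤ 6)
  B vs A: [4 vs 2, 2 vs 6, 3 vs 3] → B does not strictly dominate A (column Y: 2 ≤ 6)
  B vs C: [4 vs 6, 2 vs 7, 3 vs 1] → B does not strictly dominate C (column X: 4 ≤ 6)
  C vs A: [6 vs 2, 7 vs 6, 1 vs 3] → C does not strictly dominate A (column Z: 1 ≤ 3)
  C vs B: [6 vs 4, 7 vs 2, 1 vs 3] → C does not strictly dominate B (column Z: 1 ≤ 3)
No single strategy strictly dominates all others → no strictly dominant strategy.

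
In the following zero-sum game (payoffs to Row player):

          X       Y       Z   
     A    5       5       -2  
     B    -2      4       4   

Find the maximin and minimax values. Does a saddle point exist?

Maximin = -2, Minimax = 4, Saddle: False

Work:
Row minimums: [-2, -2] → maximin = -2
Column maximums: [5, 5, 4] → minimax = 4
No saddle point (maximin ≠ minimax). Mixed strategy needed.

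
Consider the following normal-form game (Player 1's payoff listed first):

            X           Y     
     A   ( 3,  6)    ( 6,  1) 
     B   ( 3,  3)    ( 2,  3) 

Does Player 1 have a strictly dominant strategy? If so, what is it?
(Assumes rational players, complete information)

No strictly dominant strategy exists for Player 1

Work:
A strategy strictly dominates another if it gives a strictly higher payoff against every opponent action. Compare each pair of P1's strategies column-by-column:
  A vs B: [3 vs 3, 6 vs 2] → A does not strictly dominate B (column X: 3 ≤ 3)
  B vs A: [3 vs 3, 2 vs 6] → B does not strictly dominate A (column X: 3 ≤ 3)
No single strategy strictly dominates all others → no strictly dominant strategy.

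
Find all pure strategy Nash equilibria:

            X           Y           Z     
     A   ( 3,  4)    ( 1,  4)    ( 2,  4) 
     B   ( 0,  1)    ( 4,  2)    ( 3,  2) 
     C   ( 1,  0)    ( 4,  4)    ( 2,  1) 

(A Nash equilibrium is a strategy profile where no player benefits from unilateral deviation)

Nash equilibrium: (A, X), (B, Y), (B, Z), (C, Y)

Work:
Best responses:
  P1 vs X: payoffs [3, 0, 1] → best response A (payoff 3)
  P1 vs Y: payoffs [1, 4, 4] → best response B/C (payoff 4)
  P1 vs Z: payoffs [2, 3, 2] → best response B (payoff 3)
  P2 vs A: payoffs [4, 4, 4] → best response X/Y/Z (payoff 4)
  P2 vs B: payoffs [1, 2, 2] → best response Y/Z (payoff 2)
  P2 vs C: payoffs [0, 4, 1] → best response Y (payoff 4)
Mutual best responses: (A,X), (B,Y), (B,Z), (C,Y) → Nash equilibria.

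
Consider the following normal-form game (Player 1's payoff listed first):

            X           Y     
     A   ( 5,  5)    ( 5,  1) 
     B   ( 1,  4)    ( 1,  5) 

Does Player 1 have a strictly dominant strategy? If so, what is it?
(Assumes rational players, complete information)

Yes, Player 1's strictly dominant strategy is A

Work:
A strategy strictly dominates another if it gives a strictly higher payoff against every opponent action. Compare each pair of P1's strategies column-by-column:
  A vs B: [5 vs 1, 5 vs 1] → A strictly dominates B
  B vs A: [1 vs 5, 1 vs 5] → B does not strictly dominate A (column X: 1 ≤ 5)
A strictly dominates every other strategy → strictly dominant.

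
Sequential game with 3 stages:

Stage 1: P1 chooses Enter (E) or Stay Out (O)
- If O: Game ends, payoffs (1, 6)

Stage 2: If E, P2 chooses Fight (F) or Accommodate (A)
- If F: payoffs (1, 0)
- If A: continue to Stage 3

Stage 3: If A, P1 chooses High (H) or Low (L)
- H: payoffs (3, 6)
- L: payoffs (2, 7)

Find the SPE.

SPE: (E, A, H); Outcome (3, 6)

Work:
Stage 3: P1 chooses H (3 vs 2)
Stage 2: P2: F->0, A->6 (anticipating H). Choose A
Stage 1: P1: O->1, E->3 (anticipating A, H). Choose E
SPE path: E -> A -> H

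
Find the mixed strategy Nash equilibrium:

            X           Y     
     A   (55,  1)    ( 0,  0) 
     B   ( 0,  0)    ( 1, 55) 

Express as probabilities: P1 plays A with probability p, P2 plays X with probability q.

p = 0.9821, q = 0.0179

Work:
Find probabilities that make opponent indifferent:
P2 chooses q to make P1 indifferent between A and B
P1 chooses p to make P2 indifferent between X and Y
Mixed NE: P1 plays (A: 0.9821, B: 0.0179), P2 plays (X: 0.0179, Y: 0.9821)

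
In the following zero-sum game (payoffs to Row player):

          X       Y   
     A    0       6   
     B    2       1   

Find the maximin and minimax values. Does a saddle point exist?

Maximin = 1, Minimax = 2, Saddle: False

Work:
Row minimums: [0, 1] → maximin = 1
Column maximums: [2, 6] → minimax = 2
No saddle point (maximin ≠ minimax). Mixed strategy needed.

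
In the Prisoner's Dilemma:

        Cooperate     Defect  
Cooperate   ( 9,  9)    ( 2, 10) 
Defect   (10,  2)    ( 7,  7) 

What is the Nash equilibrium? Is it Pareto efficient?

(Defect, Defect) is NE; not Pareto efficient

Work:
Defect dominates Cooperate for both players:
If P2 cooperates: Defect (10) > Cooperate (9)
If P2 defects: Defect (7) > Cooperate (2)
NE: (Defect, Defect) with payoff (7, 7)
But (Cooperate, Cooperate) = (9, 9) Pareto dominates (7, 7)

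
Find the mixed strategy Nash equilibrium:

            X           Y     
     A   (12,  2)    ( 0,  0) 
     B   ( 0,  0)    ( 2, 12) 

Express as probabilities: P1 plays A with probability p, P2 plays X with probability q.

p = 0.8571, q = 0.1429

Work:
Find probabilities that make opponent indifferent:
P2 chooses q to make P1 indifferent between A and B
P1 chooses p to make P2 indifferent between X and Y
Mixed NE: P1 plays (A: 0.8571, B: 0.1429), P2 plays (X: 0.1429, Y: 0.8571)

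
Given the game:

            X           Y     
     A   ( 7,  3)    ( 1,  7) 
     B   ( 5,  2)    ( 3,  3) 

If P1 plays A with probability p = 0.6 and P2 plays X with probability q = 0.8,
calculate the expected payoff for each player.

E[P1] = 5.32, E[P2] = 3.16

Work:
E[P1] = p·q·π₁(A,X) + p·(1-q)·π₁(A,Y) + (1-p)·q·π₁(B,X) + (1-p)·(1-q)·π₁(B,Y)
= 0.6·0.8·7 + 0.6·0.2·1 + 0.4·0.8·5 + 0.4·0.2·3
= 5.32

E[P2] = 3.16 (similar calculation)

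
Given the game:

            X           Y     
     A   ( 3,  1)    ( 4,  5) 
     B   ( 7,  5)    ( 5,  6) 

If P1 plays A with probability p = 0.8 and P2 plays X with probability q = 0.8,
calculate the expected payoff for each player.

E[P1] = 3.88, E[P2] = 2.48

Work:
E[P1] = p·q·π₁(A,X) + p·(1-q)·π₁(A,Y) + (1-p)·q·π₁(B,X) + (1-p)·(1-q)·π₁(B,Y)
= 0.8·0.8·3 + 0.8·0.2·4 + 0.2·0.8·7 + 0.2·0.2·5
= 3.88

E[P2] = 2.48 (similar calculation)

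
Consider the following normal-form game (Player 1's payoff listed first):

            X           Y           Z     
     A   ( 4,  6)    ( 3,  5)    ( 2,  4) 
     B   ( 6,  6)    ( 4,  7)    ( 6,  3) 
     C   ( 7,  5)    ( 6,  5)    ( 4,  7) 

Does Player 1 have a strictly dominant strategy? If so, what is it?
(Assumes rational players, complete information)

No strictly dominant strategy exists for Player 1

Work:
A strategy strictly dominates another if it gives a strictly higher payoff against every opponent action. Compare each pair of P1's strategies column-by-column:
  A vs B: [4 vs 6, 3 vs 4, 2 vs 6] → A does not strictly dominate B (column X: 4 ≤ 6)
  A vs C: [4 vs 7, 3 vs 6, 2 vs 4] → A does not strictly dominate C (column X: 4 ≤ 7)
  B vs A: [6 vs 4, 4 vs 3, 6 vs 2] → B strictly dominates A
  B vs C: [6 vs 7, 4 vs 6, 6 vs 4] → B does not strictly dominate C (column X: 6 ≤ 7)
  C vs A: [7 vs 4, 6 vs 3, 4 vs 2] → C strictly dominates A
  C vs B: [7 vs 6, 6 vs 4, 4 vs 6] → C does not strictly dominate B (column Z: 4 ≤ 6)
No single strategy strictly dominates all others → no strictly dominant strategy.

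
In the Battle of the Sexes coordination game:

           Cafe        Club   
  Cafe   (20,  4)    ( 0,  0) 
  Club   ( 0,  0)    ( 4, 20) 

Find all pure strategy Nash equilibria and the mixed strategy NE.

Pure NE: (Cafe, Cafe) and (Club, Club); Mixed NE: p = 0.8333, q = 0.1667

Work:
Check pure NE:
(Cafe, Cafe): (20, 4) - no unilateral deviation beneficial
(Club, Club): (4, 20) - no unilateral deviation beneficial
Mixed NE: P1 plays Cafe with p = 0.8333, P2 plays Cafe with q = 0.1667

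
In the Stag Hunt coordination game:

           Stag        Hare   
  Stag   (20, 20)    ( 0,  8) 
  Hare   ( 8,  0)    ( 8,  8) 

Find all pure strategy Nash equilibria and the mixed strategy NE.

Pure NE: (Stag, Stag) and (Hare, Hare); Mixed NE: p = 0.4, q = 0.4

Work:
Check pure NE:
(Stag, Stag): (20, 20) - no unilateral deviation beneficial
(Hare, Hare): (8, 8) - no unilateral deviation beneficial
Mixed NE: P1 plays Stag with p = 0.4, P2 plays Stag with q = 0.4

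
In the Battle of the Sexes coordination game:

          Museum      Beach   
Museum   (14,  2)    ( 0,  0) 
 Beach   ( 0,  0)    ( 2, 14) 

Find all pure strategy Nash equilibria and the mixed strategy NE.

Pure NE: (Museum, Museum) and (Beach, Beach); Mixed NE: p = 0.875, q = 0.125

Work:
Check pure NE:
(Museum, Museum): (14, 2) - no unilateral deviation beneficial
(Beach, Beach): (2, 14) - no unilateral deviation beneficial
Mixed NE: P1 plays Museum with p = 0.875, P2 plays Museum with q = 0.125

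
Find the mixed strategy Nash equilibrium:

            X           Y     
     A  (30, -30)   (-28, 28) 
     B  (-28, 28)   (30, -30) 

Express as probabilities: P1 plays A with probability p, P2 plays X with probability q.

p = 0.5, q = 0.5

Work:
Find probabilities that make opponent indifferent:
P2 chooses q to make P1 indifferent between A and B
P1 chooses p to make P2 indifferent between X and Y
Mixed NE: P1 plays (A: 0.5, B: 0.5), P2 plays (X: 0.5, Y: 0.5)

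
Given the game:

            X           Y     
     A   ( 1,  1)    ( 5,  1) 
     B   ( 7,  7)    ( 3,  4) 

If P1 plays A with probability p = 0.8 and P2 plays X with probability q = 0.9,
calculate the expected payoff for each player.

E[P1] = 2.44, E[P2] = 2.14

Work:
E[P1] = p·q·π₁(A,X) + p·(1-q)·π₁(A,Y) + (1-p)·q·π₁(B,X) + (1-p)·(1-q)·π₁(B,Y)
= 0.8·0.9·1 + 0.8·0.1·5 + 0.2·0.9·7 + 0.2·0.1·3
= 2.44

E[P2] = 2.14 (similar calculation)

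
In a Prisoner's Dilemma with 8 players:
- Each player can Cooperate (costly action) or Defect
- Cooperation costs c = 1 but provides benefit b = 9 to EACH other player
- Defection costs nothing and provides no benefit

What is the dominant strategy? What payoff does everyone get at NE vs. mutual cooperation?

Dominant: Defect; NE payoff = 0; Coop payoff = 62

Work:
Defect dominates (saves cost c = 1, benefit to others is external)
NE: All defect → everyone gets 0
If all cooperate: each receives (7)×9 - 1 = 62
Social dilemma: 62 > 0 but NE gives 0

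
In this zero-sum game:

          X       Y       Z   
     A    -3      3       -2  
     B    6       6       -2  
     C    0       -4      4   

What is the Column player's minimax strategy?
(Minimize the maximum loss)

Column should play Z, value = 4

Work:
Column player minimizes Row's maximum payoff:
Column X: max payoff to Row = 6
Column Y: max payoff to Row = 6
Column Z: max payoff to Row = 4
Minimum is 4, achieved by column Z.
Minimax strategy: Z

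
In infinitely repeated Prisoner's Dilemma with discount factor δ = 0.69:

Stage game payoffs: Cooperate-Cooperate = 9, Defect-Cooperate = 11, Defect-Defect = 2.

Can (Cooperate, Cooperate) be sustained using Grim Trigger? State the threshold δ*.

δ* = 0.2222; since δ = 0.69 ≥ 0.2222, cooperation can be sustained

Work:
For Grim Trigger:
Cooperate forever: 9/(1-δ)
Defect then punished: 11 + 2·δ/(1-δ)
Need: 9/(1-δ) ≥ 11 + 2·δ/(1-δ)
Solving: δ ≥ (T-R)/(T-P) = (11-9)/(11-2) = 0.2222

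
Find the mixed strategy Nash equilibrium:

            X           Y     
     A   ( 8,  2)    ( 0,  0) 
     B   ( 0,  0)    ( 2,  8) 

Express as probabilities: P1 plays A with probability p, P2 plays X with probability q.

p = 0.8, q = 0.2

Work:
Find probabilities that make opponent indifferent:
P2 chooses q to make P1 indifferent between A and B
P1 chooses p to make P2 indifferent between X and Y
Mixed NE: P1 plays (A: 0.8, B: 0.2), P2 plays (X: 0.2, Y: 0.8)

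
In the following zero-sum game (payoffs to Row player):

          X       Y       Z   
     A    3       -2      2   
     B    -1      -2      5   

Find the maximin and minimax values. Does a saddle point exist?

Maximin = -2, Minimax = -2, Saddle: True

Work:
Row minimums: [-2, -2] → maximin = -2
Column maximums: [3, -2, 5] → minimax = -2
Saddle point exists! Game value = -2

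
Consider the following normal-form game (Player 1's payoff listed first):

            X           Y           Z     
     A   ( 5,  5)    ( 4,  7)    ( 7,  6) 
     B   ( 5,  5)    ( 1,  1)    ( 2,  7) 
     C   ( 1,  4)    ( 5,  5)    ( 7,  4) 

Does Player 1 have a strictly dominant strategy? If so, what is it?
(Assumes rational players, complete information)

No strictly dominant strategy exists for Player 1

Work:
A strategy strictly dominates another if it gives a strictly higher payoff against every opponent action. Compare each pair of P1's strategies column-by-column:
  A vs B: [5 vs 5, 4 vs 1, 7 vs 2] → A does not strictly dominate B (column X: 5 ≤ 5)
  A vs C: [5 vs 1, 4 vs 5, 7 vs 7] → A does not strictly dominate C (column Y: 4 ≤ 5)
  B vs A: [5 vs 5, 1 vs 4, 2 vs 7] → B does not strictly dominate A (column X: 5 ≤ 5)
  B vs C: [5 vs 1, 1 vs 5, 2 vs 7] → B does not strictly dominate C (column Y: 1 ≤ 5)
  C vs A: [1 vs 5, 5 vs 4, 7 vs 7] → C does not strictly dominate A (column X: 1 ≤ 5)
  C vs B: [1 vs 5, 5 vs 1, 7 vs 2] → C does not strictly dominate B (column X: 1 ≤ 5)
No single strategy strictly dominates all others → no strictly dominant strategy.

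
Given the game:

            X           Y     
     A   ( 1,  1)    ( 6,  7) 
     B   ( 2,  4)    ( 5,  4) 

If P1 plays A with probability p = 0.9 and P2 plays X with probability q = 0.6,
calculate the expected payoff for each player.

E[P1] = 3.02, E[P2] = 3.46

Work:
E[P1] = p·q·π₁(A,X) + p·(1-q)·π₁(A,Y) + (1-p)·q·π₁(B,X) + (1-p)·(1-q)·π₁(B,Y)
= 0.9·0.6·1 + 0.9·0.4·6 + 0.1·0.6·2 + 0.1·0.4·5
= 3.02

E[P2] = 3.46 (similar calculation)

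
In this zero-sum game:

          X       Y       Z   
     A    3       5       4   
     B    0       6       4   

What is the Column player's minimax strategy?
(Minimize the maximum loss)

Column should play X, value = 3

Work:
Column player minimizes Row's maximum payoff:
Column X: max payoff to Row = 3
Column Y: max payoff to Row = 6
Column Z: max payoff to Row = 4
Minimum is 3, achieved by column X.
Minimax strategy: X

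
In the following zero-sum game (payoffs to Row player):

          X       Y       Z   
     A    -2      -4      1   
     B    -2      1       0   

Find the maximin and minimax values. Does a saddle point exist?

Maximin = -2, Minimax = -2, Saddle: True

Work:
Row minimums: [-4, -2] → maximin = -2
Column maximums: [-2, 1, 1] → minimax = -2
Saddle point exists! Game value = -2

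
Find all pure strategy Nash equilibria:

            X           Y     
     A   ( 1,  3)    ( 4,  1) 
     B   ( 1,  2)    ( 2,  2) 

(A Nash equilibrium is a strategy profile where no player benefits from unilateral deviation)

Nash equilibrium: (A, X), (B, X)

Work:
Best responses:
  P1 vs X: payoffs [1, 1] → best response A/B (payoff 1)
  P1 vs Y: payoffs [4, 2] → best response A (payoff 4)
  P2 vs A: payoffs [3, 1] → best response X (payoff 3)
  P2 vs B: payoffs [2, 2] → best response X/Y (payoff 2)
Mutual best responses: (A,X), (B,X) → Nash equilibria.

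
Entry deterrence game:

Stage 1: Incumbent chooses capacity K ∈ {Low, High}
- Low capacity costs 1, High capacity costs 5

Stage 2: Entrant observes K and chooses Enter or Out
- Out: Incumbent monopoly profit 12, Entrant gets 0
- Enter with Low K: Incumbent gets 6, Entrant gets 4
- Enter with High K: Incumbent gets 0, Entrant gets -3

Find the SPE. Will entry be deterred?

SPE: (High, Enter|Low, Out|High); Entry deterred. Incumbent net profit = 7

Work:
After Low K: Entrant enters (4 > 0)
After High K: Entrant stays out (-3 < 0)
Incumbent: Low → 6−1=5, High → 12−5=7
Incumbent chooses High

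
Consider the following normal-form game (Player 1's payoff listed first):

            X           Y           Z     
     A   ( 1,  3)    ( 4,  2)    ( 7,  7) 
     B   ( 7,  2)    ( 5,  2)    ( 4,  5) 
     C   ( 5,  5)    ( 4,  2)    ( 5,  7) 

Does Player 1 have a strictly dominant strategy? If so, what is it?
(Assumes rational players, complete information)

No strictly dominant strategy exists for Player 1

Work:
A strategy strictly dominates another if it gives a strictly higher payoff against every opponent action. Compare each pair of P1's strategies column-by-column:
  A vs B: [1 vs 7, 4 vs 5, 7 vs 4] → A does not strictly dominate B (column X: 1 ≤ 7)
  A vs C: [1 vs 5, 4 vs 4, 7 vs 5] → A does not strictly dominate C (column X: 1 ≤ 5)
  B vs A: [7 vs 1, 5 vs 4, 4 vs 7] → B does not strictly dominate A (column Z: 4 ≤ 7)
  B vs C: [7 vs 5, 5 vs 4, 4 vs 5] → B does not strictly dominate C (column Z: 4 ≤ 5)
  C vs A: [5 vs 1, 4 vs 4, 5 vs 7] → C does not strictly dominate A (column Y: 4 ≤ 4)
  C vs B: [5 vs 7, 4 vs 5, 5 vs 4] → C does not strictly dominate B (column X: 5 ≤ 7)
No single strategy strictly dominates all others → no strictly dominant strategy.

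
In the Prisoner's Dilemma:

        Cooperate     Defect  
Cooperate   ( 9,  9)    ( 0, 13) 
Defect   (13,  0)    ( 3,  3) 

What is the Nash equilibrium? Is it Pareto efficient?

(Defect, Defect) is NE; not Pareto efficient

Work:
Defect dominates Cooperate for both players:
If P2 cooperates: Defect (13) > Cooperate (9)
If P2 defects: Defect (3) > Cooperate (0)
NE: (Defect, Defect) with payoff (3, 3)
But (Cooperate, Cooperate) = (9, 9) Pareto dominates (3, 3)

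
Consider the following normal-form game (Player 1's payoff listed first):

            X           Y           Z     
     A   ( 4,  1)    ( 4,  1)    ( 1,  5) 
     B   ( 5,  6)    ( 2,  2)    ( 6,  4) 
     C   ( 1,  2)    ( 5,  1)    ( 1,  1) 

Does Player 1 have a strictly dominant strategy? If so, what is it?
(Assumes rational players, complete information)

No strictly dominant strategy exists for Player 1

Work:
A strategy strictly dominates another if it gives a strictly higher payoff against every opponent action. Compare each pair of P1's strategies column-by-column:
  A vs B: [4 vs 5, 4 vs 2, 1 vs 6] → A does not strictly dominate B (column X: 4 ≤ 5)
  A vs C: [4 vs 1, 4 vs 5, 1 vs 1] → A does not strictly dominate C (column Y: 4 ≤ 5)
  B vs A: [5 vs 4, 2 vs 4, 6 vs 1] → B does not strictly dominate A (column Y: 2 ≤ 4)
  B vs C: [5 vs 1, 2 vs 5, 6 vs 1] → B does not strictly dominate C (column Y: 2 ≤ 5)
  C vs A: [1 vs 4, 5 vs 4, 1 vs 1] → C does not strictly dominate A (column X: 1 ≤ 4)
  C vs B: [1 vs 5, 5 vs 2, 1 vs 6] → C does not strictly dominate B (column X: 1 ≤ 5)
No single strategy strictly dominates all others → no strictly dominant strategy.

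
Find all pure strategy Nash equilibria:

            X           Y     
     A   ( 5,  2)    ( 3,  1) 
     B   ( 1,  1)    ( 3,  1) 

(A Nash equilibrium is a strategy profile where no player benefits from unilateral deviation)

Nash equilibrium: (A, X), (B, Y)

Work:
Best responses:
  P1 vs X: payoffs [5, 1] → best response A (payoff 5)
  P1 vs Y: payoffs [3, 3] → best response A/B (payoff 3)
  P2 vs A: payoffs [2, 1] → best response X (payoff 2)
  P2 vs B: payoffs [1, 1] → best response X/Y (payoff 1)
Mutual best responses: (A,X), (B,Y) → Nash equilibria.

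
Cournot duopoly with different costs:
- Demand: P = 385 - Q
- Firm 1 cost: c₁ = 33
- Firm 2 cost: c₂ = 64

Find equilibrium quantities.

q₁* = 127.67, q₂* = 96.67

Work:
Reaction: q₁ = (385 - 33 - q₂)/2
Reaction: q₂ = (385 - 64 - q₁)/2
Solve simultaneously:
q₁* = (385 - 2×33 + 64)/3 = 127.67
q₂* = (385 - 2×64 + 33)/3 = 96.67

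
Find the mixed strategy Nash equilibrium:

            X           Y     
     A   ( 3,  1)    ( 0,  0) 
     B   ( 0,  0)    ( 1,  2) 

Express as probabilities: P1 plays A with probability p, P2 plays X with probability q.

p = 0.6667, q = 0.25

Work:
Find probabilities that make opponent indifferent:
P2 chooses q to make P1 indifferent between A and B
P1 chooses p to make P2 indifferent between X and Y
Mixed NE: P1 plays (A: 0.6667, B: 0.3333), P2 plays (X: 0.25, Y: 0.75)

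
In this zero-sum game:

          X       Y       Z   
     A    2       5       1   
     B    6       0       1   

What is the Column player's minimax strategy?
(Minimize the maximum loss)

Column should play Z, value = 1

Work:
Column player minimizes Row's maximum payoff:
Column X: max payoff to Row = 6
Column Y: max payoff to Row = 5
Column Z: max payoff to Row = 1
Minimum is 1, achieved by column Z.
Minimax strategy: Z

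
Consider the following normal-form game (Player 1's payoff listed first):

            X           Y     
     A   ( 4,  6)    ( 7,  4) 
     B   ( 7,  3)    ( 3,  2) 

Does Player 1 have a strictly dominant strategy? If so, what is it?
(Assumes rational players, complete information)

No strictly dominant strategy exists for Player 1

Work:
A strategy strictly dominates another if it gives a strictly higher payoff against every opponent action. Compare each pair of P1's strategies column-by-column:
  A vs B: [4 vs 7, 7 vs 3] → A does not strictly dominate B (column X: 4 ≤ 7)
  B vs A: [7 vs 4, 3 vs 7] → B does not strictly dominate A (column Y: 3 ≤ 7)
No single strategy strictly dominates all others → no strictly dominant strategy.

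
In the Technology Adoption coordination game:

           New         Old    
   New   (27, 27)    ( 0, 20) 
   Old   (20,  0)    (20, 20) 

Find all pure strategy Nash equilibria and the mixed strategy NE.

Pure NE: (New, New) and (Old, Old); Mixed NE: p = 0.7407, q = 0.7407

Work:
Check pure NE:
(New, New): (27, 27) - no unilateral deviation beneficial
(Old, Old): (20, 20) - no unilateral deviation beneficial
Mixed NE: P1 plays New with p = 0.7407, P2 plays New with q = 0.7407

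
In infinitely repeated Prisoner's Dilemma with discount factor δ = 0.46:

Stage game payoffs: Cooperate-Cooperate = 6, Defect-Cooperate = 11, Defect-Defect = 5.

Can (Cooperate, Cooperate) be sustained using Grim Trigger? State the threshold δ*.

δ* = 0.8333; since δ = 0.46 < 0.8333, cooperation cannot be sustained

Work:
For Grim Trigger:
Cooperate forever: 6/(1-δ)
Defect then punished: 11 + 5·δ/(1-δ)
Need: 6/(1-δ) ≥ 11 + 5·δ/(1-δ)
Solving: δ ≥ (T-R)/(T-P) = (11-6)/(11-5) = 0.8333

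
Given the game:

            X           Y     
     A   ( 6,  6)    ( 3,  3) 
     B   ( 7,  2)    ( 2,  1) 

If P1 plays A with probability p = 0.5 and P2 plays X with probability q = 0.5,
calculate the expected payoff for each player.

E[P1] = 4.5, E[P2] = 3.0

Work:
E[P1] = p·q·π₁(A,X) + p·(1-q)·π₁(A,Y) + (1-p)·q·π₁(B,X) + (1-p)·(1-q)·π₁(B,Y)
= 0.5·0.5·6 + 0.5·0.5·3 + 0.5·0.5·7 + 0.5·0.5·2
= 4.5

E[P2] = 3.0 (similar calculation)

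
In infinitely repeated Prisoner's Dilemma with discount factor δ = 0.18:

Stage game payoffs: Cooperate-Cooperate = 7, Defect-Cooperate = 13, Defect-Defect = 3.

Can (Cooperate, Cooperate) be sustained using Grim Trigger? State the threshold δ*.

δ* = 0.6; since δ = 0.18 < 0.6, cooperation cannot be sustained

Work:
For Grim Trigger:
Cooperate forever: 7/(1-δ)
Defect then punished: 13 + 3·δ/(1-δ)
Need: 7/(1-δ) ≥ 13 + 3·δ/(1-δ)
Solving: δ ≥ (T-R)/(T-P) = (13-7)/(13-3) = 0.6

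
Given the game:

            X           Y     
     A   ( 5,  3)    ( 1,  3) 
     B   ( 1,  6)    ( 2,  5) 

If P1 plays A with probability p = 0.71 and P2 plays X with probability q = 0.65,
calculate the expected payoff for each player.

E[P1] = 2.9475, E[P2] = 3.7685

Work:
E[P1] = p·q·π₁(A,X) + p·(1-q)·π₁(A,Y) + (1-p)·q·π₁(B,X) + (1-p)·(1-q)·π₁(B,Y)
= 0.71·0.65·5 + 0.71·0.35·1 + 0.29·0.65·1 + 0.29·0.35·2
= 2.9475

E[P2] = 3.7685 (similar calculation)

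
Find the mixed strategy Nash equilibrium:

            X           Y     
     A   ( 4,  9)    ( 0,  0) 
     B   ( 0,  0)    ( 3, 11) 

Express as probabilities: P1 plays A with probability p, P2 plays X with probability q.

p = 0.55, q = 0.4286

Work:
Find probabilities that make opponent indifferent:
P2 chooses q to make P1 indifferent between A and B
P1 chooses p to make P2 indifferent between X and Y
Mixed NE: P1 plays (A: 0.55, B: 0.45), P2 plays (X: 0.4286, Y: 0.5714)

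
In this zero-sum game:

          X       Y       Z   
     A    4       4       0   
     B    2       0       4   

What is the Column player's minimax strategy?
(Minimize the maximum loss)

Column should play X or Y or Z (all achieve the minimum), value = 4

Work:
Column player minimizes Row's maximum payoff:
Column X: max payoff to Row = 4
Column Y: max payoff to Row = 4
Column Z: max payoff to Row = 4
Minimum is 4, achieved by columns X, Y, Z (tied).
Each of X or Y or Z is a minimax strategy.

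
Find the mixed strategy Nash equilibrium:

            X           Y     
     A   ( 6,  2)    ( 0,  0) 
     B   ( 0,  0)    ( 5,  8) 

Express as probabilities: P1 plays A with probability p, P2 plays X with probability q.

p = 0.8, q = 0.4545

Work:
Find probabilities that make opponent indifferent:
P2 chooses q to make P1 indifferent between A and B
P1 chooses p to make P2 indifferent between X and Y
Mixed NE: P1 plays (A: 0.8, B: 0.2), P2 plays (X: 0.4545, Y: 0.5455)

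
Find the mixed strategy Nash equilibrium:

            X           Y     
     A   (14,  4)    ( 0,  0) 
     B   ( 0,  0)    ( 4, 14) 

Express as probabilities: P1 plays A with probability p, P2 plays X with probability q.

p = 0.7778, q = 0.2222

Work:
Find probabilities that make opponent indifferent:
P2 chooses q to make P1 indifferent between A and B
P1 chooses p to make P2 indifferent between X and Y
Mixed NE: P1 plays (A: 0.7778, B: 0.2222), P2 plays (X: 0.2222, Y: 0.7778)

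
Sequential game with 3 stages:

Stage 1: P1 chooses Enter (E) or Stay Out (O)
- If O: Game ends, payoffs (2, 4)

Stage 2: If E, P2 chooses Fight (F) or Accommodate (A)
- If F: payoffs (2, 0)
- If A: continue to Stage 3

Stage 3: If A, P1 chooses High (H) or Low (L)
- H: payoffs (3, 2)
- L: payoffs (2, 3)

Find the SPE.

SPE: (E, A, H); Outcome (3, 2)

Work:
Stage 3: P1 chooses H (3 vs 2)
Stage 2: P2: F->0, A->2 (anticipating H). Choose A
Stage 1: P1: O->2, E->3 (anticipating A, H). Choose E
SPE path: E -> A -> H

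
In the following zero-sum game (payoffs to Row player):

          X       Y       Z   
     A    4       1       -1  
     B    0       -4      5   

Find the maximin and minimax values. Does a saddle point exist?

Maximin = -1, Minimax = 1, Saddle: False

Work:
Row minimums: [-1, -4] → maximin = -1
Column maximums: [4, 1, 5] → minimax = 1
No saddle point (maximin ≠ minimax). Mixed strategy needed.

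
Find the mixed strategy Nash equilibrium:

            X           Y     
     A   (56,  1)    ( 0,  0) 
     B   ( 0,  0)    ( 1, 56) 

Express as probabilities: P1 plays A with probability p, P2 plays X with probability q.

p = 0.9825, q = 0.0175

Work:
Find probabilities that make opponent indifferent:
P2 chooses q to make P1 indifferent between A and B
P1 chooses p to make P2 indifferent between X and Y
Mixed NE: P1 plays (A: 0.9825, B: 0.0175), P2 plays (X: 0.0175, Y: 0.9825)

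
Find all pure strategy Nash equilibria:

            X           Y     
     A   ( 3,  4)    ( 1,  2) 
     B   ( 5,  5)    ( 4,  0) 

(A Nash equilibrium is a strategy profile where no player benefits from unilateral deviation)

Nash equilibrium: (B, X)

Work:
Best responses:
  P1 vs X: payoffs [3, 5] → best response B (payoff 5)
  P1 vs Y: payoffs [1, 4] → best response B (payoff 4)
  P2 vs A: payoffs [4, 2] → best response X (payoff 4)
  P2 vs B: payoffs [5, 0] → best response X (payoff 5)
Mutual best responses: (B,X) → Nash equilibria.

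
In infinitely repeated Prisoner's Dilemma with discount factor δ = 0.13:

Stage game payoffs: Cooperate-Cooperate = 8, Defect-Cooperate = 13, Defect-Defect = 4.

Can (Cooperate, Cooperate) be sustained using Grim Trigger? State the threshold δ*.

δ* = 0.5556; since δ = 0.13 < 0.5556, cooperation cannot be sustained

Work:
For Grim Trigger:
Cooperate forever: 8/(1-δ)
Defect then punished: 13 + 4·δ/(1-δ)
Need: 8/(1-δ) ≥ 13 + 4·δ/(1-δ)
Solving: δ ≥ (T-R)/(T-P) = (13-8)/(13-4) = 0.5556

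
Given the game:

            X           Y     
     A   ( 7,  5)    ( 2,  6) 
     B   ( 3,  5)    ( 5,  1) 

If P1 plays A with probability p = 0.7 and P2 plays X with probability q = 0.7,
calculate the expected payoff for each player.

E[P1] = 4.93, E[P2] = 4.85

Work:
E[P1] = p·q·π₁(A,X) + p·(1-q)·π₁(A,Y) + (1-p)·q·π₁(B,X) + (1-p)·(1-q)·π₁(B,Y)
= 0.7·0.7·7 + 0.7·0.3·2 + 0.3·0.7·3 + 0.3·0.3·5
= 4.93

E[P2] = 4.85 (similar calculation)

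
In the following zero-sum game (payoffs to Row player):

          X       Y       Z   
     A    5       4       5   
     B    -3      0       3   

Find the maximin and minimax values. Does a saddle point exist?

Maximin = 4, Minimax = 4, Saddle: True

Work:
Row minimums: [4, -3] → maximin = 4
Column maximums: [5, 4, 5] → minimax = 4
Saddle point exists! Game value = 4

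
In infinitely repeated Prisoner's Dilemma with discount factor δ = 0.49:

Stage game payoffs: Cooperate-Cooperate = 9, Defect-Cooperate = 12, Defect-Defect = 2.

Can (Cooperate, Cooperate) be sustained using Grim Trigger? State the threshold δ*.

δ* = 0.3; since δ = 0.49 ≥ 0.3, cooperation can be sustained

Work:
For Grim Trigger:
Cooperate forever: 9/(1-δ)
Defect then punished: 12 + 2·δ/(1-δ)
Need: 9/(1-δ) ≥ 12 + 2·δ/(1-δ)
Solving: δ ≥ (T-R)/(T-P) = (12-9)/(12-2) = 0.3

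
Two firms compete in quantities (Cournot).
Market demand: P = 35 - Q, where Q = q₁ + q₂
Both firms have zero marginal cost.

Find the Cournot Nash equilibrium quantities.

q₁* = q₂* = 11.67; P* = 11.67

Work:
Profit: π_i = P·q_i = (a - q_i - q_j)·q_i
FOC: ∂π_i/∂q_i = a - 2q_i - q_j = 0
Reaction function: q_i = (35 - q_j)/2
Symmetry: q* = 35/3 = 11.67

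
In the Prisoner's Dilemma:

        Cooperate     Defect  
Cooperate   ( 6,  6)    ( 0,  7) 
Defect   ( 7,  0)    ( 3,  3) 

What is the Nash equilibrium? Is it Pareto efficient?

(Defect, Defect) is NE; not Pareto efficient

Work:
Defect dominates Cooperate for both players:
If P2 cooperates: Defect (7) > Cooperate (6)
If P2 defects: Defect (3) > Cooperate (0)
NE: (Defect, Defect) with payoff (3, 3)
But (Cooperate, Cooperate) = (6, 6) Pareto dominates (3, 3)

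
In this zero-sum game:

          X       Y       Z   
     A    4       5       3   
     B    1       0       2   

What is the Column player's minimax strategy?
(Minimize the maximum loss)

Column should play Z, value = 3

Work:
Column player minimizes Row's maximum payoff:
Column X: max payoff to Row = 4
Column Y: max payoff to Row = 5
Column Z: max payoff to Row = 3
Minimum is 3, achieved by column Z.
Minimax strategy: Z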